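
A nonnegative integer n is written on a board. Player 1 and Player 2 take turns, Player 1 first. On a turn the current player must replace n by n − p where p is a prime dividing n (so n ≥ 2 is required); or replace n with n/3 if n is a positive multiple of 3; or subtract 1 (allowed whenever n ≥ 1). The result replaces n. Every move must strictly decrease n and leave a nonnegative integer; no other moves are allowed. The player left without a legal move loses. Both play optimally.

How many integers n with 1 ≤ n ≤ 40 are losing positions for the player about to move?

10

Compute win/loss labels from the base case upward. A position with no move is L. Any other position is W if it can reach an L in one move, else L.
n=0: no move → L
n=1: →0(L), so W
n=2: →0(L), so W
n=3: →0(L), so W
n=4: →2(W), 3(W) — all W, so L
n=5: →0(L), so W
n=6: →4(L), so W
n=7: →0(L), so W
n=8: →6(W), 7(W) — all W, so L
n=9: →8(L), so W
n=10: →8(L), so W
n=11: →0(L), so W
n=12: →4(L), so W
n=13: →0(L), so W
n=14: →7(W), 12(W), 13(W) — all W, so L
n=15: →14(L), so W
n=16: →14(L), so W
n=17: →0(L), so W
n=18: →6(W), 15(W), 16(W), 17(W) — all W, so L
n=19: →0(L), so W
n=20: →18(L), so W
n=21: →14(L), so W
n=22: →11(W), 20(W), 21(W) — all W, so L
n=23: →0(L), so W
n=24: →8(L), so W
n=25: →20(W), 24(W) — all W, so L
n=26: →25(L), so W
n=27: →9(W), 24(W), 26(W) — all W, so L
n=28: →27(L), so W
n=29: →0(L), so W
n=30: →25(L), so W
n=31: →0(L), so W
n=32: →30(W), 31(W) — all W, so L
n=33: →22(L), so W
n=34: →32(L), so W
n=35: →28(W), 30(W), 34(W) — all W, so L
n=36: →35(L), so W
n=37: →0(L), so W
n=38: →19(W), 36(W), 37(W) — all W, so L
n=39: →38(L), so W
n=40: →35(L), so W
L entries with 1 ≤ n ≤ 40 (n=0 is outside the asked range and is not counted): n = 4, 8, 14, 18, 22, 25, 27, 32, 35, 38; that makes 10.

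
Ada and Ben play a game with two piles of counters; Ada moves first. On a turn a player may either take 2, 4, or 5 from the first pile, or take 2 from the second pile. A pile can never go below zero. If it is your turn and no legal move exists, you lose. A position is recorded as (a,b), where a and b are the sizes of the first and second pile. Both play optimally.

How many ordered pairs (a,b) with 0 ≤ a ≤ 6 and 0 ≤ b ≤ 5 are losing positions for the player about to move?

Positions with no move are L. A position that does have a move is losing for the player to move precisely when every available move leads to a winning position for the opponent. Fill in the labels:
Every move lowers a or b (never raises either), so fill the grid row by row in increasing a, and left to right within a row: each cell's successors are then already labelled.
      b=0  b=1  b=2  b=3  b=4  b=5
a=0:    L    L    W    W    L    L
a=1:    L    L    W    W    L    L
a=2:    W    W    L    L    W    W
a=3:    W    W    L    L    W    W
a=4:    W    W    W    W    W    W
a=5:    W    W    W    W    W    W
a=6:    W    W    W    W    W    W
Cells with no legal move (terminal, hence L): (0,0), (0,1), (1,0), (1,1).
The remaining L cells, each justified by listing all of its moves:
(0,4): L (sole option (0,2)(W) is W)
(0,5): L (sole option (0,3)(W) is W)
(1,4): L (sole option (1,2)(W) is W)
(1,5): L (sole option (1,3)(W) is W)
(2,2): L (options (0,2)(W), (2,0)(W) are all W)
(2,3): L (options (0,3)(W), (2,1)(W) are all W)
(3,2): L (options (1,2)(W), (3,0)(W) are all W)
(3,3): L (options (1,3)(W), (3,1)(W) are all W)
Every other cell has at least one move into one of the L cells above, so it is W.
L cells per row: a=0: 4, a=1: 4, a=2: 2, a=3: 2, a=4: 0, a=5: 0, a=6: 0; total 12.

12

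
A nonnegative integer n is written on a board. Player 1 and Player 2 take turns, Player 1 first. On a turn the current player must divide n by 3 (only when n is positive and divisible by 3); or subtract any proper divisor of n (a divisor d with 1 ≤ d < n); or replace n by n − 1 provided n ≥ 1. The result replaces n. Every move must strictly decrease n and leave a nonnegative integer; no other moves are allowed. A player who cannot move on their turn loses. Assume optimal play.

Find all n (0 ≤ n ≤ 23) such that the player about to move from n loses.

0, 2, 5, 7, 9, 11, 13, 16, 19, 23

Work bottom-up. With no move the player to move loses. Otherwise the position is W if at least one move leads to an L position for the opponent, and L if every move leads to a W.
n=0: no move → L
n=1: →0(L), so W
n=2: →1(W) only, which is W, so L
n=3: →2(L), so W
n=4: →2(L), so W
n=5: →4(W) only, which is W, so L
n=6: →2(L), so W
n=7: →6(W) only, which is W, so L
n=8: →7(L), so W
n=9: →3(W), 6(W), 8(W) — all W, so L
n=10: →5(L), so W
n=11: →10(W) only, which is W, so L
n=12: →9(L), so W
n=13: →12(W) only, which is W, so L
n=14: →7(L), so W
n=15: →5(L), so W
n=16: →8(W), 12(W), 14(W), 15(W) — all W, so L
n=17: →16(L), so W
n=18: →9(L), so W
n=19: →18(W) only, which is W, so L
n=20: →16(L), so W
n=21: →7(L), so W
n=22: →11(L), so W
n=23: →22(W) only, which is W, so L
Reading off the rows marked L gives the requested list; there are 10 such values of n.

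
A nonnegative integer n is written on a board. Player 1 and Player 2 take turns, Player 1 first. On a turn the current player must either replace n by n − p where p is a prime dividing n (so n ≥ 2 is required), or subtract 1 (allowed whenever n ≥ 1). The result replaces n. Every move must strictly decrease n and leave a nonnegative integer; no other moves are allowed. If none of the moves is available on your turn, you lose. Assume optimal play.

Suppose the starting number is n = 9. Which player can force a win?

Player 1 wins.

Use the standard recursion: the mover loses at a terminal position; elsewhere, the mover wins exactly when some move hands the opponent an L position.
n=0: no move → L
n=1: →0(L), so W
n=2: →0(L), so W
n=3: →0(L), so W
n=4: →2(W), 3(W) — all W, so L
n=5: →0(L), so W
n=6: →4(L), so W
n=7: →0(L), so W
n=8: →6(W), 7(W) — all W, so L
n=9: →8(L), so W
From 9 Player 1 can move to 8, reaching an L position.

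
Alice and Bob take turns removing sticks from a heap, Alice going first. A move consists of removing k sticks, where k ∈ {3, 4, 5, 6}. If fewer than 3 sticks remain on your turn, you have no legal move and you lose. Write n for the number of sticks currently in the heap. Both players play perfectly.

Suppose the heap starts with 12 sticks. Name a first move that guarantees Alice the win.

Compute win/loss labels from the base case upward. A position with no move is L. Any other position is W if it can reach an L in one move, else L.
n=0: no move → L
n=1: no move → L
n=2: no move → L
n=3: reaches L-position 0 → W
n=4: reaches L-position 1 → W
n=5: reaches L-position 2 → W
n=6: reaches L-position 2 → W
n=7: reaches L-position 2 → W
n=8: reaches L-position 2 → W
n=9: only reaches 6(W), 5(W), 4(W), 3(W), all W → L
n=10: only reaches 7(W), 6(W), 5(W), 4(W), all W → L
n=11: only reaches 8(W), 7(W), 6(W), 5(W), all W → L
n=12: reaches L-position 9 → W
From 12, the L positions reachable in one move are: 9.

Remove 3, leaving 9.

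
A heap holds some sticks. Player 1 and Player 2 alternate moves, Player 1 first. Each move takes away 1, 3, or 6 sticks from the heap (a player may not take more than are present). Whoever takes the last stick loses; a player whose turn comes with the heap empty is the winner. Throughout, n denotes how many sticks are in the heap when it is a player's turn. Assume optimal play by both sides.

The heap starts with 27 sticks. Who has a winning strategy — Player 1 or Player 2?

Player 1 wins.

Use the standard recursion: the mover wins at a terminal position; elsewhere, the mover wins exactly when some move hands the opponent an L position.
n=0: no move; the opponent has just taken the last stick and therefore loses → W
n=1: →0(W) only, which is W, so L
n=2: →1(L), so W
n=3: →2(W), 0(W) — all W, so L
n=4: →3(L), so W
n=5: →4(W), 2(W) — all W, so L
n=6: →5(L), so W
n=7: →1(L), so W
n=8: →5(L), so W
n=9: →3(L), so W
n=10: →9(W), 7(W), 4(W) — all W, so L
n=11: →10(L), so W
n=12: →11(W), 9(W), 6(W) — all W, so L
n=13: →12(L), so W
n=14: →13(W), 11(W), 8(W) — all W, so L
n=15: →14(L), so W
n=16: →10(L), so W
n=17: →14(L), so W
n=18: →12(L), so W
n=19: →18(W), 16(W), 13(W) — all W, so L
n=20: →19(L), so W
n=21: →20(W), 18(W), 15(W) — all W, so L
n=22: →21(L), so W
n=23: →22(W), 20(W), 17(W) — all W, so L
n=24: →23(L), so W
n=25: →19(L), so W
n=26: →23(L), so W
n=27: →21(L), so W
The starting position 27 is W: Player 1 should remove 6, leaving 21, handing over an L position.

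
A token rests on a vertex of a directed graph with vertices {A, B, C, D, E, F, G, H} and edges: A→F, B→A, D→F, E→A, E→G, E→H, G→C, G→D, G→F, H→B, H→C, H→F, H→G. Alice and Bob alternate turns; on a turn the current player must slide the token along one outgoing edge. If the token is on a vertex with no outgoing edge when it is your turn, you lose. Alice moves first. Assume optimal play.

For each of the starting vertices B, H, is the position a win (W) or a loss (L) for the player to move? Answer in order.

B: L, H: W

Work bottom-up. With no move the player to move loses. Otherwise the position is W if at least one move leads to an L position for the opponent, and L if every move leads to a W.
Every edge goes from a vertex to one that appears earlier in the order C, F, D, A, B, G, H, E, so processing vertices in that order labels each vertex after all of its successors.
C: no outgoing edge → L
F: no outgoing edge → L
D: →F(L), so W
A: →F(L), so W
B: →A(W) only, which is W, so L
G: →F(L), so W
H: →B(L), so W
E: →H(W), G(W), A(W) — all W, so L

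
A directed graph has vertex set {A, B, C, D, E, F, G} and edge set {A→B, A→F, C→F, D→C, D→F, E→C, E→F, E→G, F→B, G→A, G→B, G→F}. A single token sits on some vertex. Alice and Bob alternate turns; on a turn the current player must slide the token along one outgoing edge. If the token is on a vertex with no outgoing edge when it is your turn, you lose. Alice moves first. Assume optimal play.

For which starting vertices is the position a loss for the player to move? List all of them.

B, C

Classify positions by backward induction: terminal positions (no move available) are L. From any other position, the mover wins iff some move reaches an L.
Every edge goes from a vertex to one that appears earlier in the order B, F, A, G, C, E, D, so processing vertices in that order labels each vertex after all of its successors.
B: no outgoing edge → L
F: reaches L-position B → W
A: reaches L-position B → W
G: reaches L-position B → W
C: only reaches F(W), which is W → L
E: reaches L-position C → W
D: reaches L-position C → W
Reading off the rows marked L gives the requested list; there are 2 such vertices.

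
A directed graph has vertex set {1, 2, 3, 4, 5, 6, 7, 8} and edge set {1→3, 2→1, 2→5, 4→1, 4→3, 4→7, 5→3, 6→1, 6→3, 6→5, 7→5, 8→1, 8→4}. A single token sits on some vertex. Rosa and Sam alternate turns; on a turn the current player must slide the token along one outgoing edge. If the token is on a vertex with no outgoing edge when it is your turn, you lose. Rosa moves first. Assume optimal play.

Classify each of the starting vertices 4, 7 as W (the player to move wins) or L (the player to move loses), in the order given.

4: W, 7: L

Compute win/loss labels from the base case upward. A position with no move is L. Any other position is W if it can reach an L in one move, else L.
Every edge goes from a vertex to one that appears earlier in the order 3, 5, 1, 6, 2, 7, 4, 8, so processing vertices in that order labels each vertex after all of its successors.
3: no outgoing edge → L
5: W (go to 3, an L position)
1: W (go to 3, an L position)
6: W (go to 3, an L position)
2: L (options 1(W), 5(W) are all W)
7: L (sole option 5(W) is W)
4: W (go to 7, an L position)
8: L (options 4(W), 1(W) are all W)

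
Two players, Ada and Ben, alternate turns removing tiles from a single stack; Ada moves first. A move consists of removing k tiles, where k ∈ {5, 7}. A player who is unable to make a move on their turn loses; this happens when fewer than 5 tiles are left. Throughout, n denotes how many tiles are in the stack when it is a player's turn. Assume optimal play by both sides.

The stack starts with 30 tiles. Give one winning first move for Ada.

Remove 5, leaving 25.

Positions with no move are L. A position that does have a move is losing for the player to move precisely when every available move leads to a winning position for the opponent. Fill in the labels:
n=0: no move → L
n=1: no move → L
n=2: no move → L
n=3: no move → L
n=4: no move → L
n=5: →0(L), so W
n=6: →1(L), so W
n=7: →2(L), so W
n=8: →3(L), so W
n=9: →4(L), so W
n=10: →3(L), so W
n=11: →4(L), so W
n=12: →7(W), 5(W) — all W, so L
n=13: →8(W), 6(W) — all W, so L
n=14: →9(W), 7(W) — all W, so L
n=15: →10(W), 8(W) — all W, so L
n=16: →11(W), 9(W) — all W, so L
n=17: →12(L), so W
n=18: →13(L), so W
n=19: →14(L), so W
n=20: →15(L), so W
n=21: →16(L), so W
n=22: →15(L), so W
n=23: →16(L), so W
n=24: →19(W), 17(W) — all W, so L
n=25: →20(W), 18(W) — all W, so L
n=26: →21(W), 19(W) — all W, so L
n=27: →22(W), 20(W) — all W, so L
n=28: →23(W), 21(W) — all W, so L
n=29: →24(L), so W
n=30: →25(L), so W
From 30, the L positions reachable in one move are: 25.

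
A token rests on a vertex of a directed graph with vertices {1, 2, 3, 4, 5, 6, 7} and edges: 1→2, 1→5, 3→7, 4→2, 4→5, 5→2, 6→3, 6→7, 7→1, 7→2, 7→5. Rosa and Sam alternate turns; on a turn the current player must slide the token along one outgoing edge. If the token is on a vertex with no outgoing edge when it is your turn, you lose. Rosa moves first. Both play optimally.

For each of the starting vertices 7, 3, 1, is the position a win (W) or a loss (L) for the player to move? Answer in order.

Build the W/L table. Terminal = L. A non-terminal position is W if it has a move to some L; otherwise it is L.
Every edge goes from a vertex to one that appears earlier in the order 2, 5, 1, 7, 4, 3, 6, so processing vertices in that order labels each vertex after all of its successors.
2: no outgoing edge → L
5: →2(L), so W
1: →2(L), so W
7: →2(L), so W
4: →2(L), so W
3: →7(W) only, which is W, so L
6: →3(L), so W

7: W, 3: L, 1: W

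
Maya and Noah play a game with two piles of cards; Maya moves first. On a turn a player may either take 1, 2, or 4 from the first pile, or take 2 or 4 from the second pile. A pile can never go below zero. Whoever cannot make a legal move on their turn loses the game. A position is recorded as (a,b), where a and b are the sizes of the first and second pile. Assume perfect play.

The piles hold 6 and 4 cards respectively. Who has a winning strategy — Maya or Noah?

Maya wins.

Work bottom-up. With no move the player to move loses. Otherwise the position is W if at least one move leads to an L position for the opponent, and L if every move leads to a W.
No move ever increases a pile, so every position that can arise here has a ≤ 6 and b ≤ 4; it is enough to label the cells with 0 ≤ a ≤ 6 and 0 ≤ b ≤ 4.
Every move lowers a or b (never raises either), so fill the grid row by row in increasing a, and left to right within a row: each cell's successors are then already labelled.
      b=0  b=1  b=2  b=3  b=4
a=0:    L    L    W    W    W
a=1:    W    W    L    L    W
a=2:    W    W    W    W    L
a=3:    L    L    W    W    W
a=4:    W    W    L    L    W
a=5:    W    W    W    W    L
a=6:    L    L    W    W    W
Cells with no legal move (terminal, hence L): (0,0), (0,1).
The remaining L cells, each justified by listing all of its moves:
(1,2): moves to (0,2)(W), (1,0)(W); every one is W ⇒ L
(1,3): moves to (0,3)(W), (1,1)(W); every one is W ⇒ L
(2,4): moves to (1,4)(W), (0,4)(W), (2,2)(W), (2,0)(W); every one is W ⇒ L
(3,0): moves to (2,0)(W), (1,0)(W); every one is W ⇒ L
(3,1): moves to (2,1)(W), (1,1)(W); every one is W ⇒ L
(4,2): moves to (3,2)(W), (2,2)(W), (0,2)(W), (4,0)(W); every one is W ⇒ L
(4,3): moves to (3,3)(W), (2,3)(W), (0,3)(W), (4,1)(W); every one is W ⇒ L
(5,4): moves to (4,4)(W), (3,4)(W), (1,4)(W), (5,2)(W), (5,0)(W); every one is W ⇒ L
(6,0): moves to (5,0)(W), (4,0)(W), (2,0)(W); every one is W ⇒ L
(6,1): moves to (5,1)(W), (4,1)(W), (2,1)(W); every one is W ⇒ L
Every other cell has at least one move into one of the L cells above, so it is W.
From (6,4) Maya can move to (5,4), reaching an L position.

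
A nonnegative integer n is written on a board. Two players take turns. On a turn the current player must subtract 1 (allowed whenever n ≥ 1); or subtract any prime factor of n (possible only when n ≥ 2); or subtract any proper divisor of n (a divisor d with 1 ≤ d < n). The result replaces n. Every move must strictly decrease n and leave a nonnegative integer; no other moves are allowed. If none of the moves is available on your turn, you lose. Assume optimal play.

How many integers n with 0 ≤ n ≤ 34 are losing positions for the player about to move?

Positions with no move are L. A position that does have a move is losing for the player to move precisely when every available move leads to a winning position for the opponent. Fill in the labels:
n=0: no move → L
n=1: →0(L), so W
n=2: →0(L), so W
n=3: →0(L), so W
n=4: →2(W), 3(W) — all W, so L
n=5: →0(L), so W
n=6: →4(L), so W
n=7: →0(L), so W
n=8: →4(L), so W
n=9: →6(W), 8(W) — all W, so L
n=10: →9(L), so W
n=11: →0(L), so W
n=12: →9(L), so W
n=13: →0(L), so W
n=14: →7(W), 12(W), 13(W) — all W, so L
n=15: →14(L), so W
n=16: →14(L), so W
n=17: →0(L), so W
n=18: →9(L), so W
n=19: →0(L), so W
n=20: →10(W), 15(W), 16(W), 18(W), 19(W) — all W, so L
n=21: →14(L), so W
n=22: →20(L), so W
n=23: →0(L), so W
n=24: →20(L), so W
n=25: →20(L), so W
n=26: →13(W), 24(W), 25(W) — all W, so L
n=27: →26(L), so W
n=28: →14(L), so W
n=29: →0(L), so W
n=30: →20(L), so W
n=31: →0(L), so W
n=32: →16(W), 24(W), 28(W), 30(W), 31(W) — all W, so L
n=33: →32(L), so W
n=34: →32(L), so W
L entries with 0 ≤ n ≤ 34: n = 0, 4, 9, 14, 20, 26, 32; that makes 7.

7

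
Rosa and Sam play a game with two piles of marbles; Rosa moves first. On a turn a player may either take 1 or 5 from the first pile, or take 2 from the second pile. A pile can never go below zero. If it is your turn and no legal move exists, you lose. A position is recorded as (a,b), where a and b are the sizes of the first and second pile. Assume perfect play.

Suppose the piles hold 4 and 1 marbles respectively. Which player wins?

Work bottom-up. With no move the player to move loses. Otherwise the position is W if at least one move leads to an L position for the opponent, and L if every move leads to a W.
No move ever increases a pile, so every position that can arise here has a ≤ 4 and b ≤ 1; it is enough to label the cells with 0 ≤ a ≤ 4 and 0 ≤ b ≤ 1.
Every move lowers a or b (never raises either), so fill the grid row by row in increasing a, and left to right within a row: each cell's successors are then already labelled.
      b=0  b=1
a=0:    L    L
a=1:    W    W
a=2:    L    L
a=3:    W    W
a=4:    L    L
Cells with no legal move (terminal, hence L): (0,0), (0,1).
The remaining L cells, each justified by listing all of its moves:
(2,0): only reaches (1,0)(W), which is W → L
(2,1): only reaches (1,1)(W), which is W → L
(4,0): only reaches (3,0)(W), which is W → L
(4,1): only reaches (3,1)(W), which is W → L
Every other cell has at least one move into one of the L cells above, so it is W.
The starting position (4,1) is L: whatever Rosa does, the opponent receives a W position.

Sam wins.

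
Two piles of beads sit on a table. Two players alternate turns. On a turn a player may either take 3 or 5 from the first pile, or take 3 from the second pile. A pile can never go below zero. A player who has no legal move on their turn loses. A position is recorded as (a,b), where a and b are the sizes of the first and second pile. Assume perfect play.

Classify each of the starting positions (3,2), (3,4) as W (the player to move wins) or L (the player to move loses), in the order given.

(3,2): W, (3,4): L

Work bottom-up. With no move the player to move loses. Otherwise the position is W if at least one move leads to an L position for the opponent, and L if every move leads to a W.
No move ever increases a pile, so every position that can arise here has a ≤ 3 and b ≤ 4; it is enough to label the cells with 0 ≤ a ≤ 3 and 0 ≤ b ≤ 4.
Every move lowers a or b (never raises either), so fill the grid row by row in increasing a, and left to right within a row: each cell's successors are then already labelled.
      b=0  b=1  b=2  b=3  b=4
a=0:    L    L    L    W    W
a=1:    L    L    L    W    W
a=2:    L    L    L    W    W
a=3:    W    W    W    L    L
Cells with no legal move (terminal, hence L): (0,0), (0,1), (0,2), (1,0), (1,1), (1,2), (2,0), (2,1), (2,2).
The remaining L cells, each justified by listing all of its moves:
(3,3): only reaches (0,3)(W), (3,0)(W), all W → L
(3,4): only reaches (0,4)(W), (3,1)(W), all W → L
Every other cell has at least one move into one of the L cells above, so it is W.
(3,2): the move to (0,2) reaches an L cell, so W
(3,4): one of the L cells justified above, so L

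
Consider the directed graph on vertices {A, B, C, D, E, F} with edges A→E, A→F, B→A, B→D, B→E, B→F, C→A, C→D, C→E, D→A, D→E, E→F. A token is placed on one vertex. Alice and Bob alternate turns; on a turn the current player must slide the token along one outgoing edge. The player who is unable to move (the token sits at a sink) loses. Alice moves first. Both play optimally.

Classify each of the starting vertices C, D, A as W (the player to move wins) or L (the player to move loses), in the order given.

Classify positions by backward induction: terminal positions (no move available) are L. From any other position, the mover wins iff some move reaches an L.
Every edge goes from a vertex to one that appears earlier in the order F, E, A, D, B, C, so processing vertices in that order labels each vertex after all of its successors.
F: no outgoing edge → L
E: reaches L-position F → W
A: reaches L-position F → W
D: only reaches A(W), E(W), all W → L
B: reaches L-position D → W
C: reaches L-position D → W

C: W, D: L, A: W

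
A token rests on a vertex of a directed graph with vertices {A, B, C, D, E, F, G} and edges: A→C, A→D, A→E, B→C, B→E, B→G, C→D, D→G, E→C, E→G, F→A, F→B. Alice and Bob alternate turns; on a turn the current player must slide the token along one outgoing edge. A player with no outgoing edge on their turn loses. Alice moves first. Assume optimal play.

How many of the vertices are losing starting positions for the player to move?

Work bottom-up. With no move the player to move loses. Otherwise the position is W if at least one move leads to an L position for the opponent, and L if every move leads to a W.
Every edge goes from a vertex to one that appears earlier in the order G, D, C, E, A, B, F, so processing vertices in that order labels each vertex after all of its successors.
G: no outgoing edge → L
D: →G(L), so W
C: →D(W) only, which is W, so L
E: →C(L), so W
A: →C(L), so W
B: →C(L), so W
F: →B(W), A(W) — all W, so L
The L vertices are C, F, G; that is 3 in all.

3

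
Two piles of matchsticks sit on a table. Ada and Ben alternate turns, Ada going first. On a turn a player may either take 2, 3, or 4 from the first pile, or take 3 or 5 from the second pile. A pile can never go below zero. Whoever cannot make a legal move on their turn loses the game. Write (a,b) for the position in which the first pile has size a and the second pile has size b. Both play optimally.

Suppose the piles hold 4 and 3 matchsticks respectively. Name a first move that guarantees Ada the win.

Classify positions by backward induction: terminal positions (no move available) are L. From any other position, the mover wins iff some move reaches an L.
No move ever increases a pile, so every position that can arise here has a ≤ 4 and b ≤ 3; it is enough to label the cells with 0 ≤ a ≤ 4 and 0 ≤ b ≤ 3.
Every move lowers a or b (never raises either), so fill the grid row by row in increasing a, and left to right within a row: each cell's successors are then already labelled.
      b=0  b=1  b=2  b=3
a=0:    L    L    L    W
a=1:    L    L    L    W
a=2:    W    W    W    L
a=3:    W    W    W    L
a=4:    W    W    W    W
Cells with no legal move (terminal, hence L): (0,0), (0,1), (0,2), (1,0), (1,1), (1,2).
The remaining L cells, each justified by listing all of its moves:
(2,3): L (options (0,3)(W), (2,0)(W) are all W)
(3,3): L (options (1,3)(W), (0,3)(W), (3,0)(W) are all W)
Every other cell has at least one move into one of the L cells above, so it is W.
From (4,3), the L positions reachable in one move are: (2,3).

Move to (2,3).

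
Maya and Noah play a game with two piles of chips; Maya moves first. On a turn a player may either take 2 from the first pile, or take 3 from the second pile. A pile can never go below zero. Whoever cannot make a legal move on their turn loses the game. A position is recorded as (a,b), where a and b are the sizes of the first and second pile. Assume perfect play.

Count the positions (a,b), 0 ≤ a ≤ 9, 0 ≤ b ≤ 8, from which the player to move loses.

Build the W/L table. Terminal = L. A non-terminal position is W if it has a move to some L; otherwise it is L.
Every move lowers a or b (never raises either), so fill the grid row by row in increasing a, and left to right within a row: each cell's successors are then already labelled.
      b=0  b=1  b=2  b=3  b=4  b=5  b=6  b=7  b=8
a=0:    L    L    L    W    W    W    L    L    L
a=1:    L    L    L    W    W    W    L    L    L
a=2:    W    W    W    L    L    L    W    W    W
a=3:    W    W    W    L    L    L    W    W    W
a=4:    L    L    L    W    W    W    L    L    L
a=5:    L    L    L    W    W    W    L    L    L
a=6:    W    W    W    L    L    L    W    W    W
a=7:    W    W    W    L    L    L    W    W    W
a=8:    L    L    L    W    W    W    L    L    L
a=9:    L    L    L    W    W    W    L    L    L
Cells with no legal move (terminal, hence L): (0,0), (0,1), (0,2), (1,0), (1,1), (1,2).
The remaining L cells, each justified by listing all of its moves:
(0,6): the only move is to (0,3)(W), a W ⇒ L
(0,7): the only move is to (0,4)(W), a W ⇒ L
(0,8): the only move is to (0,5)(W), a W ⇒ L
(1,6): the only move is to (1,3)(W), a W ⇒ L
(1,7): the only move is to (1,4)(W), a W ⇒ L
(1,8): the only move is to (1,5)(W), a W ⇒ L
(2,3): moves to (0,3)(W), (2,0)(W); every one is W ⇒ L
(2,4): moves to (0,4)(W), (2,1)(W); every one is W ⇒ L
(2,5): moves to (0,5)(W), (2,2)(W); every one is W ⇒ L
(3,3): moves to (1,3)(W), (3,0)(W); every one is W ⇒ L
(3,4): moves to (1,4)(W), (3,1)(W); every one is W ⇒ L
(3,5): moves to (1,5)(W), (3,2)(W); every one is W ⇒ L
(4,0): the only move is to (2,0)(W), a W ⇒ L
(4,1): the only move is to (2,1)(W), a W ⇒ L
(4,2): the only move is to (2,2)(W), a W ⇒ L
(4,6): moves to (2,6)(W), (4,3)(W); every one is W ⇒ L
(4,7): moves to (2,7)(W), (4,4)(W); every one is W ⇒ L
(4,8): moves to (2,8)(W), (4,5)(W); every one is W ⇒ L
(5,0): the only move is to (3,0)(W), a W ⇒ L
(5,1): the only move is to (3,1)(W), a W ⇒ L
(5,2): the only move is to (3,2)(W), a W ⇒ L
(5,6): moves to (3,6)(W), (5,3)(W); every one is W ⇒ L
(5,7): moves to (3,7)(W), (5,4)(W); every one is W ⇒ L
(5,8): moves to (3,8)(W), (5,5)(W); every one is W ⇒ L
(6,3): moves to (4,3)(W), (6,0)(W); every one is W ⇒ L
(6,4): moves to (4,4)(W), (6,1)(W); every one is W ⇒ L
(6,5): moves to (4,5)(W), (6,2)(W); every one is W ⇒ L
(7,3): moves to (5,3)(W), (7,0)(W); every one is W ⇒ L
(7,4): moves to (5,4)(W), (7,1)(W); every one is W ⇒ L
(7,5): moves to (5,5)(W), (7,2)(W); every one is W ⇒ L
(8,0): the only move is to (6,0)(W), a W ⇒ L
(8,1): the only move is to (6,1)(W), a W ⇒ L
(8,2): the only move is to (6,2)(W), a W ⇒ L
(8,6): moves to (6,6)(W), (8,3)(W); every one is W ⇒ L
(8,7): moves to (6,7)(W), (8,4)(W); every one is W ⇒ L
(8,8): moves to (6,8)(W), (8,5)(W); every one is W ⇒ L
(9,0): the only move is to (7,0)(W), a W ⇒ L
(9,1): the only move is to (7,1)(W), a W ⇒ L
(9,2): the only move is to (7,2)(W), a W ⇒ L
(9,6): moves to (7,6)(W), (9,3)(W); every one is W ⇒ L
(9,7): moves to (7,7)(W), (9,4)(W); every one is W ⇒ L
(9,8): moves to (7,8)(W), (9,5)(W); every one is W ⇒ L
Every other cell has at least one move into one of the L cells above, so it is W.
L cells per row: a=0: 6, a=1: 6, a=2: 3, a=3: 3, a=4: 6, a=5: 6, a=6: 3, a=7: 3, a=8: 6, a=9: 6; total 48.

48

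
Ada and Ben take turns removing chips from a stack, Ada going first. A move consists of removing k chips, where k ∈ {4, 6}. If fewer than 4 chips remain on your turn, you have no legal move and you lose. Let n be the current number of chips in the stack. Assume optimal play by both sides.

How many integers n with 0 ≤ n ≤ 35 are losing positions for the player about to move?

16

Compute win/loss labels from the base case upward. A position with no move is L. Any other position is W if it can reach an L in one move, else L.
n=0: no move → L
n=1: no move → L
n=2: no move → L
n=3: no move → L
n=4: →0(L), so W
n=5: →1(L), so W
n=6: →2(L), so W
n=7: →3(L), so W
n=8: →2(L), so W
n=9: →3(L), so W
n=10: →6(W), 4(W) — all W, so L
n=11: →7(W), 5(W) — all W, so L
n=12: →8(W), 6(W) — all W, so L
n=13: →9(W), 7(W) — all W, so L
n=14: →10(L), so W
n=15: →11(L), so W
n=16: →12(L), so W
n=17: →13(L), so W
n=18: →12(L), so W
n=19: →13(L), so W
n=20: →16(W), 14(W) — all W, so L
n=21: →17(W), 15(W) — all W, so L
n=22: →18(W), 16(W) — all W, so L
n=23: →19(W), 17(W) — all W, so L
n=24: →20(L), so W
n=25: →21(L), so W
n=26: →22(L), so W
n=27: →23(L), so W
n=28: →22(L), so W
n=29: →23(L), so W
n=30: →26(W), 24(W) — all W, so L
n=31: →27(W), 25(W) — all W, so L
n=32: →28(W), 26(W) — all W, so L
n=33: →29(W), 27(W) — all W, so L
n=34: →30(L), so W
n=35: →31(L), so W
L entries with 0 ≤ n ≤ 35: n = 0, 1, 2, 3, 10, 11, 12, 13, 20, 21, 22, 23, 30, 31, 32, 33; that makes 16.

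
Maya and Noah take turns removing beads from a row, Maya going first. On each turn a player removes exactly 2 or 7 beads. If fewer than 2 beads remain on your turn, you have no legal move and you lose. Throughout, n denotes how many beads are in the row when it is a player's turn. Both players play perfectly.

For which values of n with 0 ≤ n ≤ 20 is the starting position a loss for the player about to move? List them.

Classify positions by backward induction: terminal positions (no move available) are L. From any other position, the mover wins iff some move reaches an L.
n=0: no move → L
n=1: no move → L
n=2: reaches L-position 0 → W
n=3: reaches L-position 1 → W
n=4: only reaches 2(W), which is W → L
n=5: only reaches 3(W), which is W → L
n=6: reaches L-position 4 → W
n=7: reaches L-position 5 → W
n=8: reaches L-position 1 → W
n=9: only reaches 7(W), 2(W), all W → L
n=10: only reaches 8(W), 3(W), all W → L
n=11: reaches L-position 9 → W
n=12: reaches L-position 10 → W
n=13: only reaches 11(W), 6(W), all W → L
n=14: only reaches 12(W), 7(W), all W → L
n=15: reaches L-position 13 → W
n=16: reaches L-position 14 → W
n=17: reaches L-position 10 → W
n=18: only reaches 16(W), 11(W), all W → L
n=19: only reaches 17(W), 12(W), all W → L
n=20: reaches L-position 18 → W
The losing starting values of n are exactly the entries labelled L in this table (10 of them).

0, 1, 4, 5, 9, 10, 13, 14, 18, 19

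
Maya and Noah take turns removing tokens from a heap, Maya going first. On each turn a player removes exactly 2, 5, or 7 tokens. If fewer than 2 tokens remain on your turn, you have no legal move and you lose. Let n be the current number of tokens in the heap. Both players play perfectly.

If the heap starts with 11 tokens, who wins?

Maya wins.

Use the standard recursion: the mover loses at a terminal position; elsewhere, the mover wins exactly when some move hands the opponent an L position.
n=0: no move → L
n=1: no move → L
n=2: reaches L-position 0 → W
n=3: reaches L-position 1 → W
n=4: only reaches 2(W), which is W → L
n=5: reaches L-position 0 → W
n=6: reaches L-position 4 → W
n=7: reaches L-position 0 → W
n=8: reaches L-position 1 → W
n=9: reaches L-position 4 → W
n=10: only reaches 8(W), 5(W), 3(W), all W → L
n=11: reaches L-position 4 → W
From 11 Maya can remove 7, leaving 4, reaching an L position.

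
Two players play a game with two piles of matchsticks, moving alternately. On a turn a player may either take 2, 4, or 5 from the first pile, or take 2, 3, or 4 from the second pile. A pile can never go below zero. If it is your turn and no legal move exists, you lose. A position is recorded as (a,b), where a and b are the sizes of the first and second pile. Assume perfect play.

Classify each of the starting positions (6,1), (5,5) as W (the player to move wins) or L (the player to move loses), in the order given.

Use the standard recursion: the mover loses at a terminal position; elsewhere, the mover wins exactly when some move hands the opponent an L position.
No move ever increases a pile, so every position that can arise here has a ≤ 6 and b ≤ 5; it is enough to label the cells with 0 ≤ a ≤ 6 and 0 ≤ b ≤ 5.
Every move lowers a or b (never raises either), so fill the grid row by row in increasing a, and left to right within a row: each cell's successors are then already labelled.
      b=0  b=1  b=2  b=3  b=4  b=5
a=0:    L    L    W    W    W    W
a=1:    L    L    W    W    W    W
a=2:    W    W    L    L    W    W
a=3:    W    W    L    L    W    W
a=4:    W    W    W    W    L    L
a=5:    W    W    W    W    L    L
a=6:    W    W    W    W    W    W
Cells with no legal move (terminal, hence L): (0,0), (0,1), (1,0), (1,1).
The remaining L cells, each justified by listing all of its moves:
(2,2): moves to (0,2)(W), (2,0)(W); every one is W ⇒ L
(2,3): moves to (0,3)(W), (2,1)(W), (2,0)(W); every one is W ⇒ L
(3,2): moves to (1,2)(W), (3,0)(W); every one is W ⇒ L
(3,3): moves to (1,3)(W), (3,1)(W), (3,0)(W); every one is W ⇒ L
(4,4): moves to (2,4)(W), (0,4)(W), (4,2)(W), (4,1)(W), (4,0)(W); every one is W ⇒ L
(4,5): moves to (2,5)(W), (0,5)(W), (4,3)(W), (4,2)(W), (4,1)(W); every one is W ⇒ L
(5,4): moves to (3,4)(W), (1,4)(W), (0,4)(W), (5,2)(W), (5,1)(W), (5,0)(W); every one is W ⇒ L
(5,5): moves to (3,5)(W), (1,5)(W), (0,5)(W), (5,3)(W), (5,2)(W), (5,1)(W); every one is W ⇒ L
Every other cell has at least one move into one of the L cells above, so it is W.
(6,1): the move to (1,1) reaches an L cell, so W
(5,5): one of the L cells justified above, so L

(6,1): W, (5,5): L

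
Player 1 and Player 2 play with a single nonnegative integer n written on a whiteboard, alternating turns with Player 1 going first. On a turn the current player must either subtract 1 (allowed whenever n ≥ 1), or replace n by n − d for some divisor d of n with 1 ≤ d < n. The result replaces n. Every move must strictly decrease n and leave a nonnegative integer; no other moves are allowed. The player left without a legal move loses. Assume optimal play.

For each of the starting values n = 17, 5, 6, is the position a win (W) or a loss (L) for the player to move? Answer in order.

Compute win/loss labels from the base case upward. A position with no move is L. Any other position is W if it can reach an L in one move, else L.
n=0: no move → L
n=1: →0(L), so W
n=2: →1(W) only, which is W, so L
n=3: →2(L), so W
n=4: →2(L), so W
n=5: →4(W) only, which is W, so L
n=6: →5(L), so W
n=7: →6(W) only, which is W, so L
n=8: →7(L), so W
n=9: →6(W), 8(W) — all W, so L
n=10: →5(L), so W
n=11: →10(W) only, which is W, so L
n=12: →9(L), so W
n=13: →12(W) only, which is W, so L
n=14: →7(L), so W
n=15: →10(W), 12(W), 14(W) — all W, so L
n=16: →15(L), so W
n=17: →16(W) only, which is W, so L

17: L, 5: L, 6: W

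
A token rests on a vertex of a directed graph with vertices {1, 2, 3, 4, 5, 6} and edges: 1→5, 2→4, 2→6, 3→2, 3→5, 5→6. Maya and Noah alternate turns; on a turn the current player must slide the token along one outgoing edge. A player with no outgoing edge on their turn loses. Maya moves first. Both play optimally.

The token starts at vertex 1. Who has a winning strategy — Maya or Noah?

Noah wins.

Positions with no move are L. A position that does have a move is losing for the player to move precisely when every available move leads to a winning position for the opponent. Fill in the labels:
Every edge goes from a vertex to one that appears earlier in the order 6, 4, 5, 2, 3, 1, so processing vertices in that order labels each vertex after all of its successors.
6: no outgoing edge → L
4: no outgoing edge → L
5: reaches L-position 6 → W
2: reaches L-position 4 → W
3: only reaches 2(W), 5(W), all W → L
1: only reaches 5(W), which is W → L
The starting position 1 is L: whatever Maya does, the opponent receives a W position.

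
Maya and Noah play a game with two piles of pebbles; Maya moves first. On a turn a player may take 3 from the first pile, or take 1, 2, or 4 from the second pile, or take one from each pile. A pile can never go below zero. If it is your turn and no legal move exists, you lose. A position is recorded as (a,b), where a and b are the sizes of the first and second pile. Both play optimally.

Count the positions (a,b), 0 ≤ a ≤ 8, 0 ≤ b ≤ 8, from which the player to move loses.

Positions with no move are L. A position that does have a move is losing for the player to move precisely when every available move leads to a winning position for the opponent. Fill in the labels:
Every move lowers a or b (never raises either), so fill the grid row by row in increasing a, and left to right within a row: each cell's successors are then already labelled.
      b=0  b=1  b=2  b=3  b=4  b=5  b=6  b=7  b=8
a=0:    L    W    W    L    W    W    L    W    W
a=1:    L    W    W    L    W    W    L    W    W
a=2:    L    W    W    L    W    W    L    W    W
a=3:    W    W    L    W    W    L    W    W    L
a=4:    W    L    W    W    L    W    W    L    W
a=5:    W    L    W    W    L    W    W    L    W
a=6:    L    W    W    L    W    W    L    W    W
a=7:    L    W    W    L    W    W    L    W    W
a=8:    L    W    W    L    W    W    L    W    W
Cells with no legal move (terminal, hence L): (0,0), (1,0), (2,0).
The remaining L cells, each justified by listing all of its moves:
(0,3): only reaches (0,2)(W), (0,1)(W), all W → L
(0,6): only reaches (0,5)(W), (0,4)(W), (0,2)(W), all W → L
(1,3): only reaches (1,2)(W), (1,1)(W), (0,2)(W), all W → L
(1,6): only reaches (1,5)(W), (1,4)(W), (1,2)(W), (0,5)(W), all W → L
(2,3): only reaches (2,2)(W), (2,1)(W), (1,2)(W), all W → L
(2,6): only reaches (2,5)(W), (2,4)(W), (2,2)(W), (1,5)(W), all W → L
(3,2): only reaches (0,2)(W), (3,1)(W), (3,0)(W), (2,1)(W), all W → L
(3,5): only reaches (0,5)(W), (3,4)(W), (3,3)(W), (3,1)(W), (2,4)(W), all W → L
(3,8): only reaches (0,8)(W), (3,7)(W), (3,6)(W), (3,4)(W), (2,7)(W), all W → L
(4,1): only reaches (1,1)(W), (4,0)(W), (3,0)(W), all W → L
(4,4): only reaches (1,4)(W), (4,3)(W), (4,2)(W), (4,0)(W), (3,3)(W), all W → L
(4,7): only reaches (1,7)(W), (4,6)(W), (4,5)(W), (4,3)(W), (3,6)(W), all W → L
(5,1): only reaches (2,1)(W), (5,0)(W), (4,0)(W), all W → L
(5,4): only reaches (2,4)(W), (5,3)(W), (5,2)(W), (5,0)(W), (4,3)(W), all W → L
(5,7): only reaches (2,7)(W), (5,6)(W), (5,5)(W), (5,3)(W), (4,6)(W), all W → L
(6,0): only reaches (3,0)(W), which is W → L
(6,3): only reaches (3,3)(W), (6,2)(W), (6,1)(W), (5,2)(W), all W → L
(6,6): only reaches (3,6)(W), (6,5)(W), (6,4)(W), (6,2)(W), (5,5)(W), all W → L
(7,0): only reaches (4,0)(W), which is W → L
(7,3): only reaches (4,3)(W), (7,2)(W), (7,1)(W), (6,2)(W), all W → L
(7,6): only reaches (4,6)(W), (7,5)(W), (7,4)(W), (7,2)(W), (6,5)(W), all W → L
(8,0): only reaches (5,0)(W), which is W → L
(8,3): only reaches (5,3)(W), (8,2)(W), (8,1)(W), (7,2)(W), all W → L
(8,6): only reaches (5,6)(W), (8,5)(W), (8,4)(W), (8,2)(W), (7,5)(W), all W → L
Every other cell has at least one move into one of the L cells above, so it is W.
L cells per row: a=0: 3, a=1: 3, a=2: 3, a=3: 3, a=4: 3, a=5: 3, a=6: 3, a=7: 3, a=8: 3; total 27.

27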